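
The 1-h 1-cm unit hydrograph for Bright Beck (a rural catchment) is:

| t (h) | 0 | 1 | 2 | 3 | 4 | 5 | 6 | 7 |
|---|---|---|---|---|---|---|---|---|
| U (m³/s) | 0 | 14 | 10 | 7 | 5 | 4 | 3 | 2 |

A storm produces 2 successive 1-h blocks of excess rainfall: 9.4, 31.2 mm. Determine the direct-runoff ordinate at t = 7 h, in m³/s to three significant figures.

Q ≈ 11.2 m³/s

By discrete convolution, Q_j = Σ (P_i / 10 mm) · U_{j−i}.
At t = 7 h (j=7): Q = (9.4/10)·2 + (31.2/10)·3 = 11.2 m³/s.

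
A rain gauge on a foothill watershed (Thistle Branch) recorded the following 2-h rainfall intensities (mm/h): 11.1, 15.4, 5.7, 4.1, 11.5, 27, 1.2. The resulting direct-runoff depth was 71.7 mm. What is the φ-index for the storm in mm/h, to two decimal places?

Only the 4 blocks with intensity above φ contribute runoff: 11.1, 15.4, 11.5, 27 mm/h.
Σ(I−φ)·Δt = d  ⇒  (11.1+15.4+11.5+27 − 4φ)·2 = 71.7
φ = (65.00 − 71.7/2) / 4 = 7.29 mm/h.

φ ≈ 7.29 mm/h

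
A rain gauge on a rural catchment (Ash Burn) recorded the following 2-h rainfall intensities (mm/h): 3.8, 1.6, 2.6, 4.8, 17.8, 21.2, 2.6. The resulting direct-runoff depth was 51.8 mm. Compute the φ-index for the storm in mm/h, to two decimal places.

φ ≈ 6.55 mm/h

Only the 2 blocks with intensity above φ contribute runoff: 17.8, 21.2 mm/h.
Σ(I−φ)·Δt = d  ⇒  (17.8+21.2 − 2φ)·2 = 51.8
φ = (39.00 − 51.8/2) / 2 = 6.55 mm/h.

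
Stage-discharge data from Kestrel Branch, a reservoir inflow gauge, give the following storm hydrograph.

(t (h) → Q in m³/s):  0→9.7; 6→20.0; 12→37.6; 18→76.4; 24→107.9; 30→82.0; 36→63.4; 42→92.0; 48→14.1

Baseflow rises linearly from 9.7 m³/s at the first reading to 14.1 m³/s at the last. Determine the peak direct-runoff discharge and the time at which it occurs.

Subtracting baseflow gives direct-runoff ordinates: 0.00, 9.75, 26.80, 65.05, 96.00, 69.55, 50.40, 78.45, 0.00 m³/s.
The maximum is 96.00 m³/s, occurring at the reading for t = 24 h.

Q_p = 96.00 m³/s at t = 24 h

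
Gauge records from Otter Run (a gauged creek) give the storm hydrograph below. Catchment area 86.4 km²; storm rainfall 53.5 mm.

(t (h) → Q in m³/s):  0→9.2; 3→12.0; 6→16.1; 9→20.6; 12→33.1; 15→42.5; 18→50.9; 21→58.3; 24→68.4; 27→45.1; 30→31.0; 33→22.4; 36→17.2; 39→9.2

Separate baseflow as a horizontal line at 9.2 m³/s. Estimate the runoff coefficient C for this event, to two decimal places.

ΣQ_DR = 307.2 m³/s; V = ΣQ_DR·Δt = 3.318 × 10^6 m³.
Runoff depth d = V / A = 38.40 mm.
C = d / P = 38.40 / 53.5 = 0.72.

C ≈ 0.72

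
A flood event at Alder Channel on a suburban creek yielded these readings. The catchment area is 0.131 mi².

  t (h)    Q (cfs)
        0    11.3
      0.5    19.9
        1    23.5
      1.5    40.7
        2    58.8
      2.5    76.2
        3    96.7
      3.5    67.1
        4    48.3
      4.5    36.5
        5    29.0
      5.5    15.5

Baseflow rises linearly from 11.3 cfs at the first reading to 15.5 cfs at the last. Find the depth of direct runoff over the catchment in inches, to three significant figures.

Direct runoff: 0.00, 8.22, 11.44, 28.25, 45.97, 62.99, 83.11, 53.13, 33.95, 21.76, 13.88, 0.00 cfs; ΣQ_DR = 362.7 cfs.
V = ΣQ_DR · Δt = 362.7 × 1800 s = 6.529 × 10^5 ft³.
Over A = 0.131 mi², depth = V / A = 2.15 in.

d ≈ 2.15 in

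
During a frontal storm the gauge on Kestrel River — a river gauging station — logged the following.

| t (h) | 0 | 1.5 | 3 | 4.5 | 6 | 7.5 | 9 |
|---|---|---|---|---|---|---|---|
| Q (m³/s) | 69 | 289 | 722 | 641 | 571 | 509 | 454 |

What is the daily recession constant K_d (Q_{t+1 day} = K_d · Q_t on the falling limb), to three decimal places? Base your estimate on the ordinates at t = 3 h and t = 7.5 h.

Between t = 3 h and t = 7.5 h the flow falls from 722 to 509 m³/s over 3×1.5 h = 4.5 h.
Per-interval ratio K = (509/722)^(1/3) = 0.8900; K_d = K^(24/1.5) = 0.155.

K_d ≈ 0.155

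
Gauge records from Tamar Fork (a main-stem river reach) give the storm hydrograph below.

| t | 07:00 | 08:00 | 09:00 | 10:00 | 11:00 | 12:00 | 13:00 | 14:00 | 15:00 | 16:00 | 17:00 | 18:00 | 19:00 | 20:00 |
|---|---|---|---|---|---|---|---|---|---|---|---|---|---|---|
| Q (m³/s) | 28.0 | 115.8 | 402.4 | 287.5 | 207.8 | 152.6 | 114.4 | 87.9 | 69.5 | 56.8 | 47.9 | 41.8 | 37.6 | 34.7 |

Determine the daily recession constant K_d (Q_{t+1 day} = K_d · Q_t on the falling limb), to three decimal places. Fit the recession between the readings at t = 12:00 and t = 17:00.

K_d ≈ 0.004

Between t = 12:00 and t = 17:00 the flow falls from 152.6 to 47.9 m³/s over 5×1 h = 5 h.
Per-interval ratio K = (47.9/152.6)^(1/5) = 0.7932; K_d = K^(24/1) = 0.004.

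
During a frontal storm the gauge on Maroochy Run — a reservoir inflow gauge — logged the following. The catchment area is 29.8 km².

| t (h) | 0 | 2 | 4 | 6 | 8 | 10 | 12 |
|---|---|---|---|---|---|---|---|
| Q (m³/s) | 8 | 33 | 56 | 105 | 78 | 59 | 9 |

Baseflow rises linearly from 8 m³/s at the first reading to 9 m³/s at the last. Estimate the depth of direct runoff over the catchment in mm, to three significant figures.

Direct runoff: 0.00, 24.83, 47.67, 96.50, 69.33, 50.17, 0.00 m³/s; ΣQ_DR = 288.5 m³/s.
V = ΣQ_DR · Δt = 288.5 × 7200 s = 2.077 × 10^6 m³.
Over A = 29.8 km², depth = V / A = 69.7 mm.

d ≈ 69.7 mm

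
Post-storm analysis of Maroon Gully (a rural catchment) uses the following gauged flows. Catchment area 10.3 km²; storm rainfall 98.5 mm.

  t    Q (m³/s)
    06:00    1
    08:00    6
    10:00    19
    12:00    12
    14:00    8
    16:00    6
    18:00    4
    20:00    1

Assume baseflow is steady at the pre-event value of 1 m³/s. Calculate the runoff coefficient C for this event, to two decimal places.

ΣQ_DR = 49.00 m³/s; V = ΣQ_DR·Δt = 3.528 × 10^5 m³.
Runoff depth d = V / A = 34.25 mm.
C = d / P = 34.25 / 98.5 = 0.35.

C ≈ 0.35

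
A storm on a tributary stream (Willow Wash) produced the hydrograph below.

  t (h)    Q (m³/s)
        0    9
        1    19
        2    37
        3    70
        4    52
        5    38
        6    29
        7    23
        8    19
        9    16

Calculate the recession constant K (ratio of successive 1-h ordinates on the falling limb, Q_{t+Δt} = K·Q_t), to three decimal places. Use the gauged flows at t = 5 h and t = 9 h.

Using the recession-limb readings at t = 5 h and t = 9 h: Q falls from 38 to 16 m³/s over 4 intervals.
K = (Q₂/Q₁)^(1/4) = (16/38)^(1/4) = 0.806.

K ≈ 0.806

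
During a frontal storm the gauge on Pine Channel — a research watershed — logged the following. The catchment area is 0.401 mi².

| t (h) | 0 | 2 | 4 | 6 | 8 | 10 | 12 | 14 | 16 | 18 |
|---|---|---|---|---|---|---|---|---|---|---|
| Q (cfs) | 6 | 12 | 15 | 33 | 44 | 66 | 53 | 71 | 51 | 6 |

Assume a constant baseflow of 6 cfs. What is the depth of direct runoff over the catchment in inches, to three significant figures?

d ≈ 2.30 in

Direct runoff: 0.0, 6.0, 9.0, 27.0, 38.0, 60.0, 47.0, 65.0, 45.0, 0.0 cfs; ΣQ_DR = 297.0 cfs.
V = ΣQ_DR · Δt = 297.0 × 7200 s = 2.138 × 10^6 ft³.
Over A = 0.401 mi², depth = V / A = 2.30 in.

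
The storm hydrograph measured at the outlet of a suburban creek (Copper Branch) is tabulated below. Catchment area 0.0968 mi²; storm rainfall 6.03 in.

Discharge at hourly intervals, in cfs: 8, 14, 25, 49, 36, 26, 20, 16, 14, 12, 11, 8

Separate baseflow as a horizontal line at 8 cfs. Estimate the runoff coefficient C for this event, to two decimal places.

C ≈ 0.38

ΣQ_DR = 143.0 cfs; V = ΣQ_DR·Δt = 5.148 × 10^5 ft³.
Runoff depth d = V / A = 2.289 in.
C = d / P = 2.289 / 6.03 = 0.38.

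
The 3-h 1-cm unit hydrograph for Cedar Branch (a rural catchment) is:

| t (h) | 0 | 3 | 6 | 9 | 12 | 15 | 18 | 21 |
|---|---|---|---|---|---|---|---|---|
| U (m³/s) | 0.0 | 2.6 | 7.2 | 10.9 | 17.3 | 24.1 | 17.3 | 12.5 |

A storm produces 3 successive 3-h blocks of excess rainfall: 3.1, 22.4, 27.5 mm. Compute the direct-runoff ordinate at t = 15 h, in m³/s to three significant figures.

By discrete convolution, Q_j = Σ (P_i / 10 mm) · U_{j−i}.
At t = 15 h (j=5): Q = (3.1/10)·24.1 + (22.4/10)·17.3 + (27.5/10)·10.9 = 76.2 m³/s.

Q ≈ 76.2 m³/s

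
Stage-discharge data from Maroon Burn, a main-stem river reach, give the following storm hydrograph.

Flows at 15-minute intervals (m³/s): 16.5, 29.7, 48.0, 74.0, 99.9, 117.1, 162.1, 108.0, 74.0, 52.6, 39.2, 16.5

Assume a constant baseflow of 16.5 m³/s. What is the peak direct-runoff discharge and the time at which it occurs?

Q_p = 145.6 m³/s at t = 1.5 h

Subtracting baseflow gives direct-runoff ordinates: 0.0, 13.2, 31.5, 57.5, 83.4, 100.6, 145.6, 91.5, 57.5, 36.1, 22.7, 0.0 m³/s.
The maximum is 145.6 m³/s, occurring at the reading for t = 1.5 h.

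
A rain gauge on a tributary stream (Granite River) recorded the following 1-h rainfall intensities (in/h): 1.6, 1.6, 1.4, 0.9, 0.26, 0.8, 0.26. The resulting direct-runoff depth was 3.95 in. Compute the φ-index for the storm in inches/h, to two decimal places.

Only the 5 blocks with intensity above φ contribute runoff: 1.6, 1.6, 1.4, 0.9, 0.8 in/h.
Σ(I−φ)·Δt = d  ⇒  (1.6+1.6+1.4+0.9+0.8 − 5φ)·1 = 3.95
φ = (6.300 − 3.95/1) / 5 = 0.47 in/h.

φ ≈ 0.47 in/h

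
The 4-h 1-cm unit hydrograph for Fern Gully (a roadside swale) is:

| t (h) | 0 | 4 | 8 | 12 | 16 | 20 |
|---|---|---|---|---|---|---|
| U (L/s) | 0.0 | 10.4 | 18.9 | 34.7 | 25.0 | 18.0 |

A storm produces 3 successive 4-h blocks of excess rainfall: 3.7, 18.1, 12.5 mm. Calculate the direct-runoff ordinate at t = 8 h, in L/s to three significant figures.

By discrete convolution, Q_j = Σ (P_i / 10 mm) · U_{j−i}.
At t = 8 h (j=2): Q = (3.7/10)·18.9 + (18.1/10)·10.4 + (12.5/10)·0.0 = 25.8 L/s.

Q ≈ 25.8 L/s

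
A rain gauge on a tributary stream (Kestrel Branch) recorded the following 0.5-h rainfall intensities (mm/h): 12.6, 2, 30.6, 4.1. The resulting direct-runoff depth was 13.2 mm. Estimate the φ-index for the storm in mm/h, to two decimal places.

φ ≈ 8.40 mm/h

Only the 2 blocks with intensity above φ contribute runoff: 12.6, 30.6 mm/h.
Σ(I−φ)·Δt = d  ⇒  (12.6+30.6 − 2φ)·0.5 = 13.2
φ = (43.20 − 13.2/0.5) / 2 = 8.40 mm/h.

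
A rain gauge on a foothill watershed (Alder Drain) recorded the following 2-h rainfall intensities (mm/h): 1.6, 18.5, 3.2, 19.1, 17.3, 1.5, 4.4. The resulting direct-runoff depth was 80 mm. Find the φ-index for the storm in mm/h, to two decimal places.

Only the 3 blocks with intensity above φ contribute runoff: 18.5, 19.1, 17.3 mm/h.
Σ(I−φ)·Δt = d  ⇒  (18.5+19.1+17.3 − 3φ)·2 = 80
φ = (54.90 − 80/2) / 3 = 4.97 mm/h.

φ ≈ 4.97 mm/h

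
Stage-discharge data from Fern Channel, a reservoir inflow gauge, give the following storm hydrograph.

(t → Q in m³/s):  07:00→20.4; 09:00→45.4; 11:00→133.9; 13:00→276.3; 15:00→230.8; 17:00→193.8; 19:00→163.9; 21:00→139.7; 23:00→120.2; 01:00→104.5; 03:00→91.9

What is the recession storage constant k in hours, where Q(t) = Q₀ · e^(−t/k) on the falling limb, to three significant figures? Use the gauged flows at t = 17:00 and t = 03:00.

k ≈ 13.4 h

On the falling limb, Q drops from 193.8 to 91.9 m³/s between t = 17:00 and t = 03:00 (Δt = 10 h).
k = −Δt / ln(Q₂/Q₁) = −10 / ln(91.9/193.8) = 13.4 h.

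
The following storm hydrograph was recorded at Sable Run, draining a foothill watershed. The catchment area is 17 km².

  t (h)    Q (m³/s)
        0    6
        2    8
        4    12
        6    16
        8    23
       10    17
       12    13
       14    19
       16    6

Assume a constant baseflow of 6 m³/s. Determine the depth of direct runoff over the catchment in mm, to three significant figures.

Direct runoff: 0.0, 2.0, 6.0, 10.0, 17.0, 11.0, 7.0, 13.0, 0.0 m³/s; ΣQ_DR = 66.00 m³/s.
V = ΣQ_DR · Δt = 66.00 × 7200 s = 4.752 × 10^5 m³.
Over A = 17 km², depth = V / A = 28.0 mm.

d ≈ 28.0 mm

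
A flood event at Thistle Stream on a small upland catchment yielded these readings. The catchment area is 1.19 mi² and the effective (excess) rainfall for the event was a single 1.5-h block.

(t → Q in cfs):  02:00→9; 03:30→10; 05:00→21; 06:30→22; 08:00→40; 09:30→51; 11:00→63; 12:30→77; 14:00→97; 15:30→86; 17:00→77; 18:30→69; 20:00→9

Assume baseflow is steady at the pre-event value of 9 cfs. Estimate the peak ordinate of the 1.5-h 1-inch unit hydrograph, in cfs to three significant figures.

U_p ≈ 87.7 cfs

Direct runoff: 0.0, 1.0, 12.0, 13.0, 31.0, 42.0, 54.0, 68.0, 88.0, 77.0, 68.0, 60.0, 0.0 cfs; ΣQ_DR = 514.0 cfs, peak = 88.0 cfs.
Runoff depth d = ΣQ_DR·Δt / A = 514.0 × 5400 / (1.19 mi²) = 1.004 in.
The 1-inch UH is the DRH scaled by (1 in)/d, so U_p = 88.0 × 1/1.004 = 87.7 cfs.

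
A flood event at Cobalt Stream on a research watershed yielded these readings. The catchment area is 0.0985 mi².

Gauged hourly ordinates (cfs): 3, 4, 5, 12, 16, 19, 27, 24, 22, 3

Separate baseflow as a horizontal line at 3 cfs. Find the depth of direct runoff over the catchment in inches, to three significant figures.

Direct runoff: 0.0, 1.0, 2.0, 9.0, 13.0, 16.0, 24.0, 21.0, 19.0, 0.0 cfs; ΣQ_DR = 105.0 cfs.
V = ΣQ_DR · Δt = 105.0 × 3600 s = 3.780 × 10^5 ft³.
Over A = 0.0985 mi², depth = V / A = 1.65 in.

d ≈ 1.65 in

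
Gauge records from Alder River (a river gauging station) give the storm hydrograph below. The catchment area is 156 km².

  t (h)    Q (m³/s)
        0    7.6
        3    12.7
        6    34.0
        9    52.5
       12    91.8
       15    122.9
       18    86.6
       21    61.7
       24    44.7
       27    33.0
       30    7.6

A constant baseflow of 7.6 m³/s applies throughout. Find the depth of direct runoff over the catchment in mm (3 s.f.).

Direct runoff: 0.0, 5.1, 26.4, 44.9, 84.2, 115.3, 79.0, 54.1, 37.1, 25.4, 0.0 m³/s; ΣQ_DR = 471.5 m³/s.
V = ΣQ_DR · Δt = 471.5 × 10800 s = 5.092 × 10^6 m³.
Over A = 156 km², depth = V / A = 32.6 mm.

d ≈ 32.6 mm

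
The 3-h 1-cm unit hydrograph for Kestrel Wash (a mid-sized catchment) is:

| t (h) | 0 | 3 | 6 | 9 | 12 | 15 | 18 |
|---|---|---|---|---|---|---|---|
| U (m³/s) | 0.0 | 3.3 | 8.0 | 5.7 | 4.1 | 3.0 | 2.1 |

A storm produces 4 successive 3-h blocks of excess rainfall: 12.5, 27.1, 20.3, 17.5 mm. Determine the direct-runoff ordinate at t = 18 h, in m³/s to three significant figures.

Q ≈ 29.1 m³/s

By discrete convolution, Q_j = Σ (P_i / 10 mm) · U_{j−i}.
At t = 18 h (j=6): Q = (12.5/10)·2.1 + (27.1/10)·3.0 + (20.3/10)·4.1 + (17.5/10)·5.7 = 29.1 m³/s.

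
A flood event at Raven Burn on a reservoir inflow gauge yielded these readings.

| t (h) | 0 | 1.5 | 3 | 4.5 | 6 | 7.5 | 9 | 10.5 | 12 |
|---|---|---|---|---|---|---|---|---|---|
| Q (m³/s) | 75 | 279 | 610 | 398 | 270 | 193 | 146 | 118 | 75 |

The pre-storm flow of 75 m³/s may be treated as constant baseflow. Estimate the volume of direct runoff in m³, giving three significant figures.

Direct-runoff ordinates (Q − Q_b): 0.0, 204.0, 535.0, 323.0, 195.0, 118.0, 71.0, 43.0, 0.0 m³/s.
ΣQ_DR = 1489 m³/s.
With Δt = 1.5 h = 5400 s, V = ΣQ_DR · Δt = 1489 × 5400 = 8.04 × 10^6 m³.

V ≈ 8.04 × 10^6 m³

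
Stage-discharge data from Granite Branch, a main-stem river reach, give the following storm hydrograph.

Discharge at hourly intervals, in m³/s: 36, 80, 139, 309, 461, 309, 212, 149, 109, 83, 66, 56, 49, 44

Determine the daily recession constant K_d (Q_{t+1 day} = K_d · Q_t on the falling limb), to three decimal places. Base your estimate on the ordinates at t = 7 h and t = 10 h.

Between t = 7 h and t = 10 h the flow falls from 149 to 66 m³/s over 3×1 h = 3 h.
Per-interval ratio K = (66/149)^(1/3) = 0.7623; K_d = K^(24/1) = 0.001.

K_d ≈ 0.001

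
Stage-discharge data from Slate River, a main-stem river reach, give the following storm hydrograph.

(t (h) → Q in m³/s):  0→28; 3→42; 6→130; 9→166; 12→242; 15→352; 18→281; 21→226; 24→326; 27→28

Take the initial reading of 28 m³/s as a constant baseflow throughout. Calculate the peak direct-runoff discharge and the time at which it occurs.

Q_p = 324.0 m³/s at t = 15 h

Subtracting baseflow gives direct-runoff ordinates: 0.0, 14.0, 102.0, 138.0, 214.0, 324.0, 253.0, 198.0, 298.0, 0.0 m³/s.
The maximum is 324.0 m³/s, occurring at the reading for t = 15 h.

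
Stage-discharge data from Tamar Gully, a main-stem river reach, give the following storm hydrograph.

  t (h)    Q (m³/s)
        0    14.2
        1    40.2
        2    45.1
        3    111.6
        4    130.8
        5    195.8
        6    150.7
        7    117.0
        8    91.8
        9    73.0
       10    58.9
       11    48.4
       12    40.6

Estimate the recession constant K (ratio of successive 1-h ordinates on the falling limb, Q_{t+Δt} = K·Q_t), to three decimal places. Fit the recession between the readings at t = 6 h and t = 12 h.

K ≈ 0.804

Using the recession-limb readings at t = 6 h and t = 12 h: Q falls from 150.7 to 40.6 m³/s over 6 intervals.
K = (Q₂/Q₁)^(1/6) = (40.6/150.7)^(1/6) = 0.804.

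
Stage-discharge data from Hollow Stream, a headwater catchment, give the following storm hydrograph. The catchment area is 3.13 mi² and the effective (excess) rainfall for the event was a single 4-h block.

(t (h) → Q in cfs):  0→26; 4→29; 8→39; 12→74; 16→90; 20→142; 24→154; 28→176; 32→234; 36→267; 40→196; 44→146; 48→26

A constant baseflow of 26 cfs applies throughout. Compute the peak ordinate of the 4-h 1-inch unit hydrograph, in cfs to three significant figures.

Direct runoff: 0.0, 3.0, 13.0, 48.0, 64.0, 116.0, 128.0, 150.0, 208.0, 241.0, 170.0, 120.0, 0.0 cfs; ΣQ_DR = 1261 cfs, peak = 241.0 cfs.
Runoff depth d = ΣQ_DR·Δt / A = 1261 × 14400 / (3.13 mi²) = 2.497 in.
The 1-inch UH is the DRH scaled by (1 in)/d, so U_p = 241.0 × 1/2.497 = 96.5 cfs.

U_p ≈ 96.5 cfs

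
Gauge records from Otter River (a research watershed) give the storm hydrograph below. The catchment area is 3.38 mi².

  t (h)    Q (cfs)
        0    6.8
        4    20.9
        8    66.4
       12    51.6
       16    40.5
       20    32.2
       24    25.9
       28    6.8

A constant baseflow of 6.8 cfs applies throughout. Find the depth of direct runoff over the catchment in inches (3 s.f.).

Direct runoff: 0.0, 14.1, 59.6, 44.8, 33.7, 25.4, 19.1, 0.0 cfs; ΣQ_DR = 196.7 cfs.
V = ΣQ_DR · Δt = 196.7 × 14400 s = 2.832 × 10^6 ft³.
Over A = 3.38 mi², depth = V / A = 0.361 in.

d ≈ 0.361 in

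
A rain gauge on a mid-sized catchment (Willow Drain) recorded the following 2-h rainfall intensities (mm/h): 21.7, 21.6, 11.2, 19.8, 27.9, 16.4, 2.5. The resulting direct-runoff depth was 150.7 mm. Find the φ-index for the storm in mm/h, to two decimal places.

Only the 6 blocks with intensity above φ contribute runoff: 21.7, 21.6, 11.2, 19.8, 27.9, 16.4 mm/h.
Σ(I−φ)·Δt = d  ⇒  (21.7+21.6+11.2+19.8+27.9+16.4 − 6φ)·2 = 150.7
φ = (118.6 − 150.7/2) / 6 = 7.21 mm/h.

φ ≈ 7.21 mm/h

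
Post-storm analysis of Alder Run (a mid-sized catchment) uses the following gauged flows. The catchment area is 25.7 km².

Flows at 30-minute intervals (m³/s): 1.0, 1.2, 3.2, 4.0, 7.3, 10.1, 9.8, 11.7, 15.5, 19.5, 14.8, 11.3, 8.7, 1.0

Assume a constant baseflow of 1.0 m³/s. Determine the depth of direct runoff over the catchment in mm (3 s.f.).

Direct runoff: 0.0, 0.2, 2.2, 3.0, 6.3, 9.1, 8.8, 10.7, 14.5, 18.5, 13.8, 10.3, 7.7, 0.0 m³/s; ΣQ_DR = 105.1 m³/s.
V = ΣQ_DR · Δt = 105.1 × 1800 s = 1.892 × 10^5 m³.
Over A = 25.7 km², depth = V / A = 7.36 mm.

d ≈ 7.36 mm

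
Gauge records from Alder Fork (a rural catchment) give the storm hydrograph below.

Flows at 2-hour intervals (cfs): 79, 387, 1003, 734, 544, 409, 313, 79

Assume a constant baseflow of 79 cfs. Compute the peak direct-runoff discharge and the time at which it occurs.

Q_p = 924.0 cfs at t = 4 h

Subtracting baseflow gives direct-runoff ordinates: 0.0, 308.0, 924.0, 655.0, 465.0, 330.0, 234.0, 0.0 cfs.
The maximum is 924.0 cfs, occurring at the reading for t = 4 h.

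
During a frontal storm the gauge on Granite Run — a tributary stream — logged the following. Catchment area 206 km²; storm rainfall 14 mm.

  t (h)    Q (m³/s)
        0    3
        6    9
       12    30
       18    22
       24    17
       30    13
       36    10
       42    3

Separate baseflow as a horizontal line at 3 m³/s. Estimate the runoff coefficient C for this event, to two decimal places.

ΣQ_DR = 83.00 m³/s; V = ΣQ_DR·Δt = 1.793 × 10^6 m³.
Runoff depth d = V / A = 8.703 mm.
C = d / P = 8.703 / 14 = 0.62.

C ≈ 0.62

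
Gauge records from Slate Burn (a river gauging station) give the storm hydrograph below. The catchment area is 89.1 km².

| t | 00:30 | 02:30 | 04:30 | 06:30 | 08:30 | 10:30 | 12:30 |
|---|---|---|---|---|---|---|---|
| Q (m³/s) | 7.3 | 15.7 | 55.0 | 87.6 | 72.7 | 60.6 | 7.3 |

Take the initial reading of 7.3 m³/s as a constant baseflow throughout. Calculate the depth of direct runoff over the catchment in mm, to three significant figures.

Direct runoff: 0.0, 8.4, 47.7, 80.3, 65.4, 53.3, 0.0 m³/s; ΣQ_DR = 255.1 m³/s.
V = ΣQ_DR · Δt = 255.1 × 7200 s = 1.837 × 10^6 m³.
Over A = 89.1 km², depth = V / A = 20.6 mm.

d ≈ 20.6 mm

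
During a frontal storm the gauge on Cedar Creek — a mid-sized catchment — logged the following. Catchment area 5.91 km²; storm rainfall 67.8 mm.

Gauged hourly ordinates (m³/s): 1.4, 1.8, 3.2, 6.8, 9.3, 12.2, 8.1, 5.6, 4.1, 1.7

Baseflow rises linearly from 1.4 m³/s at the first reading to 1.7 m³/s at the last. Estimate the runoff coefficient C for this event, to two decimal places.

C ≈ 0.35

ΣQ_DR = 38.70 m³/s; V = ΣQ_DR·Δt = 1.393 × 10^5 m³.
Runoff depth d = V / A = 23.57 mm.
C = d / P = 23.57 / 67.8 = 0.35.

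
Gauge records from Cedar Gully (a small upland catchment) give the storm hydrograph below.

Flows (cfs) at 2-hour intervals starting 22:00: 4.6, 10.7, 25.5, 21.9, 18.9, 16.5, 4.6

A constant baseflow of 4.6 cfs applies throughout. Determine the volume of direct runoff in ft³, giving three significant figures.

V ≈ 5.08 × 10^5 ft³

Direct-runoff ordinates (Q − Q_b): 0.0, 6.1, 20.9, 17.3, 14.3, 11.9, 0.0 cfs.
ΣQ_DR = 70.50 cfs.
With Δt = 2 h = 7200 s, V = ΣQ_DR · Δt = 70.50 × 7200 = 5.08 × 10^5 ft³.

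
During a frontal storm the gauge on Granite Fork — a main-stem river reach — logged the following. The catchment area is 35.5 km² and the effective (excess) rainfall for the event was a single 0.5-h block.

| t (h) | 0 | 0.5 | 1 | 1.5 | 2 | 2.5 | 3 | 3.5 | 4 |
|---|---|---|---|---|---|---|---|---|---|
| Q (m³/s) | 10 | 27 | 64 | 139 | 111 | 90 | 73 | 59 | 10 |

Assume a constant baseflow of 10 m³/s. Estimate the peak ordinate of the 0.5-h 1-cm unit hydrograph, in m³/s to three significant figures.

Direct runoff: 0.0, 17.0, 54.0, 129.0, 101.0, 80.0, 63.0, 49.0, 0.0 m³/s; ΣQ_DR = 493.0 m³/s, peak = 129.0 m³/s.
Runoff depth d = ΣQ_DR·Δt / A = 493.0 × 1800 / (35.5 km²) = 25.00 mm.
The 1-cm UH is the DRH scaled by (10 mm)/d, so U_p = 129.0 × 10/25.00 = 51.6 m³/s.

U_p ≈ 51.6 m³/s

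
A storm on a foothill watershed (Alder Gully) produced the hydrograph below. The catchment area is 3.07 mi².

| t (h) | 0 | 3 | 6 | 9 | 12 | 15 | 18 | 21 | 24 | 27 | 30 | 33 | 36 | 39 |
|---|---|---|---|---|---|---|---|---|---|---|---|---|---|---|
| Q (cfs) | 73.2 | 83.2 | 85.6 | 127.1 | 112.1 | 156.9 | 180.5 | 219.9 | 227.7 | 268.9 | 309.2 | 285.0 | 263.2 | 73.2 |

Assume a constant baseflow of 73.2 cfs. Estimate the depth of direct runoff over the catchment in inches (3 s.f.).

d ≈ 2.18 in

Direct runoff: 0.0, 10.0, 12.4, 53.9, 38.9, 83.7, 107.3, 146.7, 154.5, 195.7, 236.0, 211.8, 190.0, 0.0 cfs; ΣQ_DR = 1441 cfs.
V = ΣQ_DR · Δt = 1441 × 10800 s = 1.556 × 10^7 ft³.
Over A = 3.07 mi², depth = V / A = 2.18 in.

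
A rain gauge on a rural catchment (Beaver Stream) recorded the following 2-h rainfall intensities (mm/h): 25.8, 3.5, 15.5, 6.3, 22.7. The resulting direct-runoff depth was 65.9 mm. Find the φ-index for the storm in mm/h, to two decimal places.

φ ≈ 10.35 mm/h

Only the 3 blocks with intensity above φ contribute runoff: 25.8, 15.5, 22.7 mm/h.
Σ(I−φ)·Δt = d  ⇒  (25.8+15.5+22.7 − 3φ)·2 = 65.9
φ = (64.00 − 65.9/2) / 3 = 10.35 mm/h.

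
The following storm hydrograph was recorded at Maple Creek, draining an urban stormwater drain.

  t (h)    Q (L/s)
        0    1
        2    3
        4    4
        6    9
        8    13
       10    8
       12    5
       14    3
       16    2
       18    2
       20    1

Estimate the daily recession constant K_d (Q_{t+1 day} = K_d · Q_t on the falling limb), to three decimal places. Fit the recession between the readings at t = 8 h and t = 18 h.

K_d ≈ 0.011

Between t = 8 h and t = 18 h the flow falls from 13 to 2 L/s over 5×2 h = 10 h.
Per-interval ratio K = (2/13)^(1/5) = 0.6877; K_d = K^(24/2) = 0.011.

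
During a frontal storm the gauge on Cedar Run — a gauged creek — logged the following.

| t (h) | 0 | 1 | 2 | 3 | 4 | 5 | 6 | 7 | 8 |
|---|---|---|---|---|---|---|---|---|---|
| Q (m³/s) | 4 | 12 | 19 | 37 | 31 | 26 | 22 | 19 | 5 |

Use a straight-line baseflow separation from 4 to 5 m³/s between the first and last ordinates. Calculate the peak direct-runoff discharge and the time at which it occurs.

Q_p = 32.62 m³/s at t = 3 h

Subtracting baseflow gives direct-runoff ordinates: 0.00, 7.88, 14.75, 32.62, 26.50, 21.38, 17.25, 14.12, 0.00 m³/s.
The maximum is 32.62 m³/s, occurring at the reading for t = 3 h.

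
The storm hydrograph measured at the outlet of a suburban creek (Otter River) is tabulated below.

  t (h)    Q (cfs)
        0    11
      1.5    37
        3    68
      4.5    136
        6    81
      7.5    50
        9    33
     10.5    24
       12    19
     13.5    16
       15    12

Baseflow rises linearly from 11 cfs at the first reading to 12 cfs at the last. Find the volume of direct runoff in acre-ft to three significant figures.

V ≈ 44.7 acre-ft

Direct-runoff ordinates (Q − Q_b): 0.00, 25.90, 56.80, 124.70, 69.60, 38.50, 21.40, 12.30, 7.20, 4.10, 0.00 cfs.
ΣQ_DR = 360.5 cfs.
With Δt = 1.5 h = 5400 s, V = ΣQ_DR · Δt = 360.5 × 5400 = 1.95 × 10^6 ft³ = 44.7 acre-ft.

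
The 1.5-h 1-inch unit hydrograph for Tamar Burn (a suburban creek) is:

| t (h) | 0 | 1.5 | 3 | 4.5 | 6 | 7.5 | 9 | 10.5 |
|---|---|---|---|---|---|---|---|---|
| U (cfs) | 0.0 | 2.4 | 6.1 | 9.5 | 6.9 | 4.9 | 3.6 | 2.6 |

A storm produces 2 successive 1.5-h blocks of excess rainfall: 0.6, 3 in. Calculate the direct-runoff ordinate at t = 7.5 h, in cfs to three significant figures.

By discrete convolution, Q_j = Σ (P_i / 1 in) · U_{j−i}.
At t = 7.5 h (j=5): Q = (0.6/1)·4.9 + (3/1)·6.9 = 23.6 cfs.

Q ≈ 23.6 cfs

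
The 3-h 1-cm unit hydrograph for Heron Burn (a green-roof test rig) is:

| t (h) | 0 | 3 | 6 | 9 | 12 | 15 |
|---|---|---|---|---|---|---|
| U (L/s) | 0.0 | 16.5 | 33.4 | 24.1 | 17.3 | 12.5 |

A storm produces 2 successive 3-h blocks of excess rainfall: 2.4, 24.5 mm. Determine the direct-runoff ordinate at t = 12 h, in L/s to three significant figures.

Q ≈ 63.2 L/s

By discrete convolution, Q_j = Σ (P_i / 10 mm) · U_{j−i}.
At t = 12 h (j=4): Q = (2.4/10)·17.3 + (24.5/10)·24.1 = 63.2 L/s.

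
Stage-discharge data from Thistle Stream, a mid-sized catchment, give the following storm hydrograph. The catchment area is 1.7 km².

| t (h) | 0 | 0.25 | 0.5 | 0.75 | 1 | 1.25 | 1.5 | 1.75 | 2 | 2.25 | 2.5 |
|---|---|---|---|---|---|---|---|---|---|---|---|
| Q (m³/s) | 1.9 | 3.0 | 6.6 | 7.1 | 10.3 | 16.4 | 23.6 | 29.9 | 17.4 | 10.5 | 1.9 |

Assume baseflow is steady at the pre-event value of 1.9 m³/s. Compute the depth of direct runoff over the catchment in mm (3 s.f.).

Direct runoff: 0.0, 1.1, 4.7, 5.2, 8.4, 14.5, 21.7, 28.0, 15.5, 8.6, 0.0 m³/s; ΣQ_DR = 107.7 m³/s.
V = ΣQ_DR · Δt = 107.7 × 900 s = 96930 m³.
Over A = 1.7 km², depth = V / A = 57.0 mm.

d ≈ 57.0 mm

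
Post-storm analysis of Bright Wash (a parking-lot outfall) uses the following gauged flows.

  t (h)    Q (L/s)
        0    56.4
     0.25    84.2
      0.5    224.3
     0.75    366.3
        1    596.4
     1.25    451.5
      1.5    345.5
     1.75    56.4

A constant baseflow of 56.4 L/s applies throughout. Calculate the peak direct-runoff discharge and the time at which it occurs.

Q_p = 540.0 L/s at t = 1 h

Subtracting baseflow gives direct-runoff ordinates: 0.0, 27.8, 167.9, 309.9, 540.0, 395.1, 289.1, 0.0 L/s.
The maximum is 540.0 L/s, occurring at the reading for t = 1 h.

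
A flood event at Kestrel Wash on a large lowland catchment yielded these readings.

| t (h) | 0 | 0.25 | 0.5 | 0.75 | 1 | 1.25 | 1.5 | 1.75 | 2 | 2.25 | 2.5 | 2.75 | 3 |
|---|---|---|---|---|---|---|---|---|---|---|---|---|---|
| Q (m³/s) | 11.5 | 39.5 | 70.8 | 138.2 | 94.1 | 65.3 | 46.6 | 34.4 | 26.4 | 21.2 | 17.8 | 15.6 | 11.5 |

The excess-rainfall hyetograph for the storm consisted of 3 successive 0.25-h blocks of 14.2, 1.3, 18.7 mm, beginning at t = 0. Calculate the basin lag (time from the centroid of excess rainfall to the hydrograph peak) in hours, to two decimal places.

t_L ≈ 0.34 h

Centroid of excess rainfall: t_c = Σ P_i·t̄_i / ΣP_i = 0.4079 h (block centres at 0.125, 0.375, 0.625 h).
Hydrograph peak occurs at t = 0.75 h, so basin lag t_L = 0.75 − 0.4079 = 0.34 h.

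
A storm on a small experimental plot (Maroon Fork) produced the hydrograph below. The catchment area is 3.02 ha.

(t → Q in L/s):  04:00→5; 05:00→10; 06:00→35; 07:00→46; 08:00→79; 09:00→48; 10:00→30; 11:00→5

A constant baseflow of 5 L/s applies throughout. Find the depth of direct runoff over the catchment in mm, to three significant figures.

Direct runoff: 0.0, 5.0, 30.0, 41.0, 74.0, 43.0, 25.0, 0.0 L/s; ΣQ_DR = 218.0 L/s.
V = ΣQ_DR · Δt = 218.0 × 3600 s = 7.848 × 10^5 L.
Over A = 3.02 ha, depth = V / A = 26.0 mm.

d ≈ 26.0 mm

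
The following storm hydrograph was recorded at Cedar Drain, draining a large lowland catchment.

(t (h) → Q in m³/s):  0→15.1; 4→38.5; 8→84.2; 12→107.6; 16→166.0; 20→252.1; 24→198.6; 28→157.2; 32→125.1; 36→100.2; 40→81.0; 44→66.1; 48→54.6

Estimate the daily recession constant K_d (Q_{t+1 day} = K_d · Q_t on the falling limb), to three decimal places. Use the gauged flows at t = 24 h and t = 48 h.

K_d ≈ 0.275

Between t = 24 h and t = 48 h the flow falls from 198.6 to 54.6 m³/s over 6×4 h = 24 h.
Per-interval ratio K = (54.6/198.6)^(1/6) = 0.8064; K_d = K^(24/4) = 0.275.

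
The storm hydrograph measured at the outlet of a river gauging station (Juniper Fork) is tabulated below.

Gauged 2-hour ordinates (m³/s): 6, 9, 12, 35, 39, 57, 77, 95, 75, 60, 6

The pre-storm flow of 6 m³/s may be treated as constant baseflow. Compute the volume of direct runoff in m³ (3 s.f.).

Direct-runoff ordinates (Q − Q_b): 0.0, 3.0, 6.0, 29.0, 33.0, 51.0, 71.0, 89.0, 69.0, 54.0, 0.0 m³/s.
ΣQ_DR = 405.0 m³/s.
With Δt = 2 h = 7200 s, V = ΣQ_DR · Δt = 405.0 × 7200 = 2.92 × 10^6 m³.

V ≈ 2.92 × 10^6 m³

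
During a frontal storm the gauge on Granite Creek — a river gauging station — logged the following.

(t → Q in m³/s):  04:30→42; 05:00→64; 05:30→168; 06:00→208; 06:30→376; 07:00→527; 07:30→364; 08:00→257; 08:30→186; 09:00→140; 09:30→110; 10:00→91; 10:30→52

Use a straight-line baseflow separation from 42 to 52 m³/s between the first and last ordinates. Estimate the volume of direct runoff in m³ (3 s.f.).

Direct-runoff ordinates (Q − Q_b): 0.00, 21.17, 124.33, 163.50, 330.67, 480.83, 317.00, 209.17, 137.33, 90.50, 59.67, 39.83, 0.00 m³/s.
ΣQ_DR = 1974 m³/s.
With Δt = 0.5 h = 1800 s, V = ΣQ_DR · Δt = 1974 × 1800 = 3.55 × 10^6 m³.

V ≈ 3.55 × 10^6 m³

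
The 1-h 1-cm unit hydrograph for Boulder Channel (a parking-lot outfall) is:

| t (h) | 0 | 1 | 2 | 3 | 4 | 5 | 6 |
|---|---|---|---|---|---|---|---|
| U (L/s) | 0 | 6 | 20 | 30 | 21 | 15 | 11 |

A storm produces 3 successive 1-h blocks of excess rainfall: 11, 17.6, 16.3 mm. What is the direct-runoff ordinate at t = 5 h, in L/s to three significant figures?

By discrete convolution, Q_j = Σ (P_i / 10 mm) · U_{j−i}.
At t = 5 h (j=5): Q = (11/10)·15 + (17.6/10)·21 + (16.3/10)·30 = 102 L/s.

Q ≈ 102 L/s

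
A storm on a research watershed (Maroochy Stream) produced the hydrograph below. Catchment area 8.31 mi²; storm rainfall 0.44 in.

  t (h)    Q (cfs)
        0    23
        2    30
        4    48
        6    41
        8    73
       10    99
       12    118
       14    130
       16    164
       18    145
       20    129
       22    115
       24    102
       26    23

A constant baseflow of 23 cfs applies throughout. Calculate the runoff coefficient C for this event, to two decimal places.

C ≈ 0.78

ΣQ_DR = 918.0 cfs; V = ΣQ_DR·Δt = 6.610 × 10^6 ft³.
Runoff depth d = V / A = 0.3424 in.
C = d / P = 0.3424 / 0.44 = 0.78.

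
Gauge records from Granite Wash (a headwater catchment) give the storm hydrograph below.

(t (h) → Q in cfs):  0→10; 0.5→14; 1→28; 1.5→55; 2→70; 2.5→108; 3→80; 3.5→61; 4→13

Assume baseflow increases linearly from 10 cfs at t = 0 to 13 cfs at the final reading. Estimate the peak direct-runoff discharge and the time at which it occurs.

Q_p = 96.12 cfs at t = 2.5 h

Subtracting baseflow gives direct-runoff ordinates: 0.00, 3.62, 17.25, 43.88, 58.50, 96.12, 67.75, 48.38, 0.00 cfs.
The maximum is 96.12 cfs, occurring at the reading for t = 2.5 h.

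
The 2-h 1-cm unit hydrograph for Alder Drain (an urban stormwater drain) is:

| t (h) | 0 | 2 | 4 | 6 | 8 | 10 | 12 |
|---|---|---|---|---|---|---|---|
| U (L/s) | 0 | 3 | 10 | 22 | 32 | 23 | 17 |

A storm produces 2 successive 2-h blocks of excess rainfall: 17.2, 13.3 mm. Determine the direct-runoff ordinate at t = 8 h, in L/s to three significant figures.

Q ≈ 84.3 L/s

By discrete convolution, Q_j = Σ (P_i / 10 mm) · U_{j−i}.
At t = 8 h (j=4): Q = (17.2/10)·32 + (13.3/10)·22 = 84.3 L/s.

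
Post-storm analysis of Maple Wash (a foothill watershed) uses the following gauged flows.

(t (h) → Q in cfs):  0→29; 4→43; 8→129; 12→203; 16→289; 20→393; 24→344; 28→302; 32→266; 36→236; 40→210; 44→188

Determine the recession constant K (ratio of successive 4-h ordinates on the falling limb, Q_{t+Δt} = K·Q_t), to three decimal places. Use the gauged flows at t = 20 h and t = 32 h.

K ≈ 0.878

Using the recession-limb readings at t = 20 h and t = 32 h: Q falls from 393 to 266 cfs over 3 intervals.
K = (Q₂/Q₁)^(1/3) = (266/393)^(1/3) = 0.878.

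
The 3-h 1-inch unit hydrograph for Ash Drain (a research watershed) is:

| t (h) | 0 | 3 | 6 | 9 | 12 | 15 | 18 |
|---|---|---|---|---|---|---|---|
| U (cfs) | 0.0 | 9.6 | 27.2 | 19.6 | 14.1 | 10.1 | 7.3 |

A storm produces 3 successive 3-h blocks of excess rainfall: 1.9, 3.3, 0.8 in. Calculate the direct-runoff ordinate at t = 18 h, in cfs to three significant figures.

By discrete convolution, Q_j = Σ (P_i / 1 in) · U_{j−i}.
At t = 18 h (j=6): Q = (1.9/1)·7.3 + (3.3/1)·10.1 + (0.8/1)·14.1 = 58.5 cfs.

Q ≈ 58.5 cfs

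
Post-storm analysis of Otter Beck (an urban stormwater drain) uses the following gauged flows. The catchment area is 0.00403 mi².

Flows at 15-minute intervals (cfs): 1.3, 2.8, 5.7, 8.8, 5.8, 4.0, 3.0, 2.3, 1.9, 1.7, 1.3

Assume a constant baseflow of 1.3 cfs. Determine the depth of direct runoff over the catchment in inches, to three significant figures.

d ≈ 2.34 in

Direct runoff: 0.0, 1.5, 4.4, 7.5, 4.5, 2.7, 1.7, 1.0, 0.6, 0.4, 0.0 cfs; ΣQ_DR = 24.30 cfs.
V = ΣQ_DR · Δt = 24.30 × 900 s = 21870 ft³.
Over A = 0.00403 mi², depth = V / A = 2.34 in.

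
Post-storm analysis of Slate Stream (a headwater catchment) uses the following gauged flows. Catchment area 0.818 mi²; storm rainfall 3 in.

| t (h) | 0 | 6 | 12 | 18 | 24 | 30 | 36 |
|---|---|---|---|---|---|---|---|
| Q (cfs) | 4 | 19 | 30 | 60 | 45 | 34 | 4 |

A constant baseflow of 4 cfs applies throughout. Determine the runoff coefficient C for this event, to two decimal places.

ΣQ_DR = 168.0 cfs; V = ΣQ_DR·Δt = 3.629 × 10^6 ft³.
Runoff depth d = V / A = 1.910 in.
C = d / P = 1.910 / 3 = 0.64.

C ≈ 0.64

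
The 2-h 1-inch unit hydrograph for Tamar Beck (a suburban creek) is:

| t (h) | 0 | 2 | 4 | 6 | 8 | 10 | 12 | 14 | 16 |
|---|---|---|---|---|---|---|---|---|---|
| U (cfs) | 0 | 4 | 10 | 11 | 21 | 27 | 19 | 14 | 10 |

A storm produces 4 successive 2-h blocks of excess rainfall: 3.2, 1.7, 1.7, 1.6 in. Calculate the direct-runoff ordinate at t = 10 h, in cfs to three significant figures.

Q ≈ 157 cfs

By discrete convolution, Q_j = Σ (P_i / 1 in) · U_{j−i}.
At t = 10 h (j=5): Q = (3.2/1)·27 + (1.7/1)·21 + (1.7/1)·11 + (1.6/1)·10 = 157 cfs.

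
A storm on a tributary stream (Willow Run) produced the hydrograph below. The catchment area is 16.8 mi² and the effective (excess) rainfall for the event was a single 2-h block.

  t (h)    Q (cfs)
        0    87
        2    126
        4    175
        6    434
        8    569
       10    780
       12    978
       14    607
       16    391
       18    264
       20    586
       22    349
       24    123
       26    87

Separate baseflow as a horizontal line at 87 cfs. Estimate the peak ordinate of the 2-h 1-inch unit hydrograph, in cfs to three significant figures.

U_p ≈ 1110 cfs

Direct runoff: 0.0, 39.0, 88.0, 347.0, 482.0, 693.0, 891.0, 520.0, 304.0, 177.0, 499.0, 262.0, 36.0, 0.0 cfs; ΣQ_DR = 4338 cfs, peak = 891.0 cfs.
Runoff depth d = ΣQ_DR·Δt / A = 4338 × 7200 / (16.8 mi²) = 0.8002 in.
The 1-inch UH is the DRH scaled by (1 in)/d, so U_p = 891.0 × 1/0.8002 = 1110 cfs.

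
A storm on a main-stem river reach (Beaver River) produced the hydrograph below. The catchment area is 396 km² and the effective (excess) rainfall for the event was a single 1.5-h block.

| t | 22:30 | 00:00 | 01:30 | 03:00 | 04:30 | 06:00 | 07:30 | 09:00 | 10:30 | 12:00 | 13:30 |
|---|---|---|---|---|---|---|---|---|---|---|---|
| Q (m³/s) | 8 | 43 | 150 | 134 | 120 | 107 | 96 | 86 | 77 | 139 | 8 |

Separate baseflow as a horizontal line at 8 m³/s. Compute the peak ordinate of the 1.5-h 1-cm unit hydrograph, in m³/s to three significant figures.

U_p ≈ 118 m³/s

Direct runoff: 0.0, 35.0, 142.0, 126.0, 112.0, 99.0, 88.0, 78.0, 69.0, 131.0, 0.0 m³/s; ΣQ_DR = 880.0 m³/s, peak = 142.0 m³/s.
Runoff depth d = ΣQ_DR·Δt / A = 880.0 × 5400 / (396 km²) = 12.00 mm.
The 1-cm UH is the DRH scaled by (10 mm)/d, so U_p = 142.0 × 10/12.00 = 118 m³/s.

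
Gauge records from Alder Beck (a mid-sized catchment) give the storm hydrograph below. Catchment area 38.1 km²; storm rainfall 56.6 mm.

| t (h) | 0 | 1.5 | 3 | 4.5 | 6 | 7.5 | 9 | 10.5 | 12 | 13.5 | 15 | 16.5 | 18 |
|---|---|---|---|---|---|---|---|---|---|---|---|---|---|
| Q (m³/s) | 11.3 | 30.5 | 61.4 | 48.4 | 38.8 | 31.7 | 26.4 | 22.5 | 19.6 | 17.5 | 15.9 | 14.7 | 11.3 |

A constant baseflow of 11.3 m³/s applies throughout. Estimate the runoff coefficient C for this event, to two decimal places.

C ≈ 0.51

ΣQ_DR = 203.1 m³/s; V = ΣQ_DR·Δt = 1.097 × 10^6 m³.
Runoff depth d = V / A = 28.79 mm.
C = d / P = 28.79 / 56.6 = 0.51.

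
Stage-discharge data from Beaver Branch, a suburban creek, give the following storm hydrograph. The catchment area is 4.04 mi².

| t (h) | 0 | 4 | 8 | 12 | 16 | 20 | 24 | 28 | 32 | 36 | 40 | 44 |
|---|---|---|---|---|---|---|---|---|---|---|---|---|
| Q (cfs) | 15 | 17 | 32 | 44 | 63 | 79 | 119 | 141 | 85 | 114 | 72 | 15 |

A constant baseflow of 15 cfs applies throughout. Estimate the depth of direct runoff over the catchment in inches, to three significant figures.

Direct runoff: 0.0, 2.0, 17.0, 29.0, 48.0, 64.0, 104.0, 126.0, 70.0, 99.0, 57.0, 0.0 cfs; ΣQ_DR = 616.0 cfs.
V = ΣQ_DR · Δt = 616.0 × 14400 s = 8.870 × 10^6 ft³.
Over A = 4.04 mi², depth = V / A = 0.945 in.

d ≈ 0.945 in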